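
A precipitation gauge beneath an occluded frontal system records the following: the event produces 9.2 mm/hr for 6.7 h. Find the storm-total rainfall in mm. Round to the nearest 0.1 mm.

Total = Σ Rᵢ Δtᵢ = 9.2 × 6.7
      = 61.64 = 61.6 mm.

total ≈ 61.6 mm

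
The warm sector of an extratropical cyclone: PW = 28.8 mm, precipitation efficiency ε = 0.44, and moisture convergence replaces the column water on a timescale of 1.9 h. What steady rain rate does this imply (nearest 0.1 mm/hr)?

Each overturning extracts ε × PW = 0.44 × 28.8 = 12.672 mm.
Rate = ε·PW / τ = 12.672 / 1.9 h = 6.7 mm/hr.

R ≈ 6.7 mm/hr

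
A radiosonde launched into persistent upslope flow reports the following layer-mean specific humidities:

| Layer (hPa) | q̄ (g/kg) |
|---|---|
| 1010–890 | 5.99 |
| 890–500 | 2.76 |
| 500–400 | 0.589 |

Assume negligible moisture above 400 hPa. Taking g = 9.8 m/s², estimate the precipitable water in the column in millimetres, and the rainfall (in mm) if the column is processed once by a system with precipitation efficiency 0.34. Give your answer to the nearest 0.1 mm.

Precipitable water is the column-integrated vapour mass per unit area: PW = (1/g) Σ q̄ Δp, with q in kg/kg and Δp in Pa (1 kg/m² of water = 1 mm).
Layer 1010–890 hPa: Δp = 120 hPa = 12000 Pa, q̄ = 0.00599 kg/kg → 0.00599 × 12000 / 9.8 = 7.33 mm
Layer 890–500 hPa: Δp = 390 hPa = 39000 Pa, q̄ = 0.00276 kg/kg → 0.00276 × 39000 / 9.8 = 10.98 mm
Layer 500–400 hPa: Δp = 100 hPa = 10000 Pa, q̄ = 0.000589 kg/kg → 0.000589 × 10000 / 9.8 = 0.60 mm
PW = 7.33 + 10.98 + 0.60 = 18.91 ≈ 18.9 mm.
Rainfall = ε × PW = 0.34 × 18.9 = 6.4 mm.

PW ≈ 18.9 mm; rainfall ≈ 6.4 mm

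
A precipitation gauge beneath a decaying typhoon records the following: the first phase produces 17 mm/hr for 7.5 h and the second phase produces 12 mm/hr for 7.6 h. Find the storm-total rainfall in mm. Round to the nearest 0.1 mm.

total ≈ 218.7 mm

Total = Σ Rᵢ Δtᵢ = 17 × 7.5 + 12 × 7.6
      = 127.5 + 91.2 = 218.7 mm.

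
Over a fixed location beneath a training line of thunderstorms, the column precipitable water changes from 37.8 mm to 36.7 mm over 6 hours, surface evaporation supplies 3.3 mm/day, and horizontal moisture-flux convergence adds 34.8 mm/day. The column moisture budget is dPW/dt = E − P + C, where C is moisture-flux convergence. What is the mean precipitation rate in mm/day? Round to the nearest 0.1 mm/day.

dPW/dt = (36.7 − 37.8) mm / (6/24 day) = -4.400 mm/day.
P = E + C − dPW/dt = 3.3 + (34.8) − (-4.400) = 42.5 mm/day.

P ≈ 42.5 mm/day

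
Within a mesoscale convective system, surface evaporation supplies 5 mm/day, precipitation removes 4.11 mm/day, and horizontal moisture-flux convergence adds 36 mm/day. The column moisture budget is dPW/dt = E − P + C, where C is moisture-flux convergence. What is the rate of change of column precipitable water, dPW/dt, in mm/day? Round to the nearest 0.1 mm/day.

dPW/dt ≈ 36.9 mm/day

dPW/dt = E − P + C = 5 − 4.11 + (36) = 36.9 mm/day.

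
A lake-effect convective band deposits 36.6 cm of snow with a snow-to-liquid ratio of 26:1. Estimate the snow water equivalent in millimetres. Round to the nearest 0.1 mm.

SWE = snow depth / ratio = 36.6 cm / 26 = 1.408 cm = 14.1 mm.

SWE ≈ 14.1 mm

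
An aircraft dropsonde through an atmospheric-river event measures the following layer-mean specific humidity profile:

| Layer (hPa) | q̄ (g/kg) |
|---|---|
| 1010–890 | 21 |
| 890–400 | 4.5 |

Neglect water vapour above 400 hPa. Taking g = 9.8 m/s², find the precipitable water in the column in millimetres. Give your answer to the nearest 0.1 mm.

PW ≈ 48.2 mm

Precipitable water is the column-integrated vapour mass per unit area: PW = (1/g) Σ q̄ Δp, with q in kg/kg and Δp in Pa (1 kg/m² of water = 1 mm).
Layer 1010–890 hPa: Δp = 120 hPa = 12000 Pa, q̄ = 0.021 kg/kg → 0.021 × 12000 / 9.8 = 25.71 mm
Layer 890–400 hPa: Δp = 490 hPa = 49000 Pa, q̄ = 0.0045 kg/kg → 0.0045 × 49000 / 9.8 = 22.50 mm
PW = 25.71 + 22.50 = 48.21 ≈ 48.2 mm.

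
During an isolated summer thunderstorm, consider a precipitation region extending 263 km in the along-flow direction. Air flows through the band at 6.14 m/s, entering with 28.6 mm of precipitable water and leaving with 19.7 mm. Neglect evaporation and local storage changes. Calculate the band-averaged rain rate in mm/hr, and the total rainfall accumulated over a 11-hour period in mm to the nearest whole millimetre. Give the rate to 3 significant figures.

R ≈ 0.748 mm/hr; total ≈ 8 mm

Column moisture flux per unit crosswind length is F = V × PW.
Inflow: F_in = 6.14 × 28.6 = 175.604 mm·m/s
Outflow: F_out = 6.14 × 19.7 = 120.958 mm·m/s
Steady-state rate R = (F_in − F_out)/L = (175.604 − 120.958) / 263000 m = 2.078e-04 mm/s.
R = 2.078e-04 × 3600 = 0.748 mm/hr.
Over 11 h: total = 0.748 × 11 = 8.228 ≈ 8 mm.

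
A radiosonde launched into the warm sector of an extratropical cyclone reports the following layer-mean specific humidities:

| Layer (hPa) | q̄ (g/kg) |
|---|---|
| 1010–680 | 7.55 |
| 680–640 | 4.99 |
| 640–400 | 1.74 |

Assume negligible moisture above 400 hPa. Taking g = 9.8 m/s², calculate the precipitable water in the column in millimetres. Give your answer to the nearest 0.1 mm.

PW ≈ 31.7 mm

Precipitable water is the column-integrated vapour mass per unit area: PW = (1/g) Σ q̄ Δp, with q in kg/kg and Δp in Pa (1 kg/m² of water = 1 mm).
Layer 1010–680 hPa: Δp = 330 hPa = 33000 Pa, q̄ = 0.00755 kg/kg → 0.00755 × 33000 / 9.8 = 25.42 mm
Layer 680–640 hPa: Δp = 40 hPa = 4000 Pa, q̄ = 0.00499 kg/kg → 0.00499 × 4000 / 9.8 = 2.04 mm
Layer 640–400 hPa: Δp = 240 hPa = 24000 Pa, q̄ = 0.00174 kg/kg → 0.00174 × 24000 / 9.8 = 4.26 mm
PW = 25.42 + 2.04 + 4.26 = 31.72 ≈ 31.7 mm.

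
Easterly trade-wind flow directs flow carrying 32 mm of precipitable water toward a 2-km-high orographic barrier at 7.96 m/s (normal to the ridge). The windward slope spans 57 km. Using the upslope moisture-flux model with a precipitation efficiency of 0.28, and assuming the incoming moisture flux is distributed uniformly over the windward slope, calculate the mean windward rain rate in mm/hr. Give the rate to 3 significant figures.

Incoming column moisture flux per unit ridge length: F = V × PW = 7.96 × 32 = 254.72 mm·m/s.
Spread over the 57 km slope with efficiency ε = 0.28: R = ε·F/W = 0.28 × 254.72 / 57000 m = 1.251e-03 mm/s.
R = 1.251e-03 × 3600 = 4.50 mm/hr.

R ≈ 4.50 mm/hr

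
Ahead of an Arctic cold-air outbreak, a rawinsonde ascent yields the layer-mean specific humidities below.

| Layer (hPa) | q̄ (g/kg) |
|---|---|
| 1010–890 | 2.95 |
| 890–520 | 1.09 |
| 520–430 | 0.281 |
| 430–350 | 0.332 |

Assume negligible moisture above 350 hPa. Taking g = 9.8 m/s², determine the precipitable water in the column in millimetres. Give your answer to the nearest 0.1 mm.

Precipitable water is the column-integrated vapour mass per unit area: PW = (1/g) Σ q̄ Δp, with q in kg/kg and Δp in Pa (1 kg/m² of water = 1 mm).
Layer 1010–890 hPa: Δp = 120 hPa = 12000 Pa, q̄ = 0.00295 kg/kg → 0.00295 × 12000 / 9.8 = 3.61 mm
Layer 890–520 hPa: Δp = 370 hPa = 37000 Pa, q̄ = 0.00109 kg/kg → 0.00109 × 37000 / 9.8 = 4.12 mm
Layer 520–430 hPa: Δp = 90 hPa = 9000 Pa, q̄ = 0.000281 kg/kg → 0.000281 × 9000 / 9.8 = 0.26 mm
Layer 430–350 hPa: Δp = 80 hPa = 8000 Pa, q̄ = 0.000332 kg/kg → 0.000332 × 8000 / 9.8 = 0.27 mm
PW = 3.61 + 4.12 + 0.26 + 0.27 = 8.26 ≈ 8.3 mm.

PW ≈ 8.3 mm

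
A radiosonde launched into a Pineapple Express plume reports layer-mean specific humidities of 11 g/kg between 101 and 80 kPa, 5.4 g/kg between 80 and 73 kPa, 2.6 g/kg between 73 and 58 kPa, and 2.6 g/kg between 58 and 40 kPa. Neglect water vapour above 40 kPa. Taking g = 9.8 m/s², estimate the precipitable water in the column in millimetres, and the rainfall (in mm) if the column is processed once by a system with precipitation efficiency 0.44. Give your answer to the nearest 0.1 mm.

Precipitable water is the column-integrated vapour mass per unit area: PW = (1/g) Σ q̄ Δp, with q in kg/kg and Δp in Pa (1 kg/m² of water = 1 mm).
Layer 101–80 kPa: Δp = 210 hPa = 21000 Pa, q̄ = 0.011 kg/kg → 0.011 × 21000 / 9.8 = 23.57 mm
Layer 80–73 kPa: Δp = 70 hPa = 7000 Pa, q̄ = 0.0054 kg/kg → 0.0054 × 7000 / 9.8 = 3.86 mm
Layer 73–58 kPa: Δp = 150 hPa = 15000 Pa, q̄ = 0.0026 kg/kg → 0.0026 × 15000 / 9.8 = 3.98 mm
Layer 58–40 kPa: Δp = 180 hPa = 18000 Pa, q̄ = 0.0026 kg/kg → 0.0026 × 18000 / 9.8 = 4.78 mm
PW = 23.57 + 3.86 + 3.98 + 4.78 = 36.19 ≈ 36.2 mm.
Rainfall = ε × PW = 0.44 × 36.2 = 15.9 mm.

PW ≈ 36.2 mm; rainfall ≈ 15.9 mm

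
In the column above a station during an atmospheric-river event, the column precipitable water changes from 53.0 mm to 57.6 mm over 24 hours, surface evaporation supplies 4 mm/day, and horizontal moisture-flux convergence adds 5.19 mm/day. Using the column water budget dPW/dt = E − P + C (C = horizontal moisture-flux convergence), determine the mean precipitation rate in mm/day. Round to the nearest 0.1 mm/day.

P ≈ 4.6 mm/day

dPW/dt = (57.6 − 53.0) mm / (24/24 day) = +4.600 mm/day.
P = E + C − dPW/dt = 4 + (5.19) − (+4.600) = 4.6 mm/day.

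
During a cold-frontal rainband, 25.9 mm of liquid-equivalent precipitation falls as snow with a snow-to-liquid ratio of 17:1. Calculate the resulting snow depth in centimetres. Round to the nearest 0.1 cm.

Snow depth = liquid × ratio = 25.9 mm × 17 = 440.3 mm = 44.0 cm.

snow depth ≈ 44.0 cm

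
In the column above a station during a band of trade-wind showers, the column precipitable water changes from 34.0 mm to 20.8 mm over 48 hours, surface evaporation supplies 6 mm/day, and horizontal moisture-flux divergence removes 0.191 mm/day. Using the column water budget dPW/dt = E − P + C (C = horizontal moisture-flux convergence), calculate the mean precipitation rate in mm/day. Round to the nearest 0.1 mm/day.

P ≈ 12.4 mm/day

dPW/dt = (20.8 − 34.0) mm / (48/24 day) = -6.600 mm/day.
P = E + C − dPW/dt = 6 + (-0.191) − (-6.600) = 12.4 mm/day.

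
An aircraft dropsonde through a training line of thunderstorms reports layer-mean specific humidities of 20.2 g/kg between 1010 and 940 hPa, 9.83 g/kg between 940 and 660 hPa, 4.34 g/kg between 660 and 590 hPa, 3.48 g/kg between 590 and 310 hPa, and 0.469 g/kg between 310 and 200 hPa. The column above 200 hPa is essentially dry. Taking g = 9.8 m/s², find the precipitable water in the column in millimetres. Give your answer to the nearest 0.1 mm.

Precipitable water is the column-integrated vapour mass per unit area: PW = (1/g) Σ q̄ Δp, with q in kg/kg and Δp in Pa (1 kg/m² of water = 1 mm).
Layer 1010–940 hPa: Δp = 70 hPa = 7000 Pa, q̄ = 0.0202 kg/kg → 0.0202 × 7000 / 9.8 = 14.43 mm
Layer 940–660 hPa: Δp = 280 hPa = 28000 Pa, q̄ = 0.00983 kg/kg → 0.00983 × 28000 / 9.8 = 28.09 mm
Layer 660–590 hPa: Δp = 70 hPa = 7000 Pa, q̄ = 0.00434 kg/kg → 0.00434 × 7000 / 9.8 = 3.10 mm
Layer 590–310 hPa: Δp = 280 hPa = 28000 Pa, q̄ = 0.00348 kg/kg → 0.00348 × 28000 / 9.8 = 9.94 mm
Layer 310–200 hPa: Δp = 110 hPa = 11000 Pa, q̄ = 0.000469 kg/kg → 0.000469 × 11000 / 9.8 = 0.53 mm
PW = 14.43 + 28.09 + 3.10 + 9.94 + 0.53 = 56.09 ≈ 56.1 mm.

PW ≈ 56.1 mm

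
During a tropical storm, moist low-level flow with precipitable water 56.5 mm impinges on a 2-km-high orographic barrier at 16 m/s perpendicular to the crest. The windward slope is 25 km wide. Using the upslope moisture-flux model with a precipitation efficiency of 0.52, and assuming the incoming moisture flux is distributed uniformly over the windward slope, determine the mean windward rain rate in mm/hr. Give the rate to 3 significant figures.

R ≈ 67.7 mm/hr

Incoming column moisture flux per unit ridge length: F = V × PW = 16 × 56.5 = 904 mm·m/s.
Spread over the 25 km slope with efficiency ε = 0.52: R = ε·F/W = 0.52 × 904 / 25000 m = 1.880e-02 mm/s.
R = 1.880e-02 × 3600 = 67.7 mm/hr.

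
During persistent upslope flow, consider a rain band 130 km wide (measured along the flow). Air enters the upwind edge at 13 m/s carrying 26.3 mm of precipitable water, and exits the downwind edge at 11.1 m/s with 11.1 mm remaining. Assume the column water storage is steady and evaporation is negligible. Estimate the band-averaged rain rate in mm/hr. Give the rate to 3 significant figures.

Column moisture flux per unit crosswind length is F = V × PW.
Inflow: F_in = 13 × 26.3 = 341.9 mm·m/s
Outflow: F_out = 11.1 × 11.1 = 123.21 mm·m/s
Steady-state rate R = (F_in − F_out)/L = (341.9 − 123.21) / 130000 m = 1.682e-03 mm/s.
R = 1.682e-03 × 3600 = 6.06 mm/hr.

R ≈ 6.06 mm/hr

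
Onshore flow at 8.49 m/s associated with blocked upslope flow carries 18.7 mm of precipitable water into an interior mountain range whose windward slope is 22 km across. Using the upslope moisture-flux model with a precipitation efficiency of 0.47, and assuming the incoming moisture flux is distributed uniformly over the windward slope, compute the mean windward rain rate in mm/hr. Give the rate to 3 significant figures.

R ≈ 12.2 mm/hr

Incoming column moisture flux per unit ridge length: F = V × PW = 8.49 × 18.7 = 158.763 mm·m/s.
Spread over the 22 km slope with efficiency ε = 0.47: R = ε·F/W = 0.47 × 158.763 / 22000 m = 3.392e-03 mm/s.
R = 3.392e-03 × 3600 = 12.2 mm/hr.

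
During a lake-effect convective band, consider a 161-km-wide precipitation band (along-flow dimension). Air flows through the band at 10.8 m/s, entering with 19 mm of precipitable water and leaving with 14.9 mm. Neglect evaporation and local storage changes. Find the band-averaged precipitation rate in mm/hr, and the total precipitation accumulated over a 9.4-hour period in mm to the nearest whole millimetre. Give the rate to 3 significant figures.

R ≈ 0.990 mm/hr; total ≈ 9 mm

Column moisture flux per unit crosswind length is F = V × PW.
Inflow: F_in = 10.8 × 19 = 205.2 mm·m/s
Outflow: F_out = 10.8 × 14.9 = 160.92 mm·m/s
Steady-state rate R = (F_in − F_out)/L = (205.2 − 160.92) / 161000 m = 2.750e-04 mm/s.
R = 2.750e-04 × 3600 = 0.990 mm/hr.
Over 9.4 h: total = 0.990 × 9.4 = 9.306 ≈ 9 mm.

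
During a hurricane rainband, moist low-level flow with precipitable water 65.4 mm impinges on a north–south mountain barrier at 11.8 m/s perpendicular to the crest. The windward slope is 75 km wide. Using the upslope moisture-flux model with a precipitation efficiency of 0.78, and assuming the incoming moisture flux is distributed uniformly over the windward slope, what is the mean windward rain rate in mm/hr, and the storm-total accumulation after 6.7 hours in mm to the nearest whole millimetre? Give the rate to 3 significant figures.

R ≈ 28.9 mm/hr; total ≈ 194 mm

Incoming column moisture flux per unit ridge length: F = V × PW = 11.8 × 65.4 = 771.72 mm·m/s.
Spread over the 75 km slope with efficiency ε = 0.78: R = ε·F/W = 0.78 × 771.72 / 75000 m = 8.026e-03 mm/s.
R = 8.026e-03 × 3600 = 28.9 mm/hr.
Over 6.7 h: total = 28.9 × 6.7 = 193.63 ≈ 194 mm.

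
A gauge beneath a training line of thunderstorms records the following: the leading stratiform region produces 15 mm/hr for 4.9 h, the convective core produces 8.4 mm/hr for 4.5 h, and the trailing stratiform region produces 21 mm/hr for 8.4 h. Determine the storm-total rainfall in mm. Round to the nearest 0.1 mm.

total ≈ 287.7 mm

Total = Σ Rᵢ Δtᵢ = 15 × 4.9 + 8.4 × 4.5 + 21 × 8.4
      = 73.5 + 37.8 + 176.4 = 287.7 mm.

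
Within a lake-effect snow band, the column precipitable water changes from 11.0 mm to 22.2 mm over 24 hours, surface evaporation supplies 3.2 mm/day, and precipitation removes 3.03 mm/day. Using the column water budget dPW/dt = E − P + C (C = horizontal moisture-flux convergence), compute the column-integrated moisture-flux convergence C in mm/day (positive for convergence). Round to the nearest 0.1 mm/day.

C ≈ 11.0 mm/day

dPW/dt = (22.2 − 11.0) mm / (24/24 day) = +11.200 mm/day.
C = dPW/dt − E + P = (+11.200) − 3.2 + 3.03 = 11.0 mm/day.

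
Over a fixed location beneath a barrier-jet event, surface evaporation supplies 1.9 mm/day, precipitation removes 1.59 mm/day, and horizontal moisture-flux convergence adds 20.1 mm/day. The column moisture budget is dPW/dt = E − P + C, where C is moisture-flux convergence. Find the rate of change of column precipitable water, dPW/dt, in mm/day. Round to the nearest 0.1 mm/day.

dPW/dt ≈ 20.4 mm/day

dPW/dt = E − P + C = 1.9 − 1.59 + (20.1) = 20.4 mm/day.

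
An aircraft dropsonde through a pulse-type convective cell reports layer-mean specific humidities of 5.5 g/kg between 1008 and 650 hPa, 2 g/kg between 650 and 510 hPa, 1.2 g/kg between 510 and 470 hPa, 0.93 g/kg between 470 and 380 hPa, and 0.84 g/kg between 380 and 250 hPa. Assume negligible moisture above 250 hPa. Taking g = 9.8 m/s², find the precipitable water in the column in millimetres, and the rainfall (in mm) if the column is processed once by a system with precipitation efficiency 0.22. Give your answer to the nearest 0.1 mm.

Precipitable water is the column-integrated vapour mass per unit area: PW = (1/g) Σ q̄ Δp, with q in kg/kg and Δp in Pa (1 kg/m² of water = 1 mm).
Layer 1008–650 hPa: Δp = 358 hPa = 35800 Pa, q̄ = 0.0055 kg/kg → 0.0055 × 35800 / 9.8 = 20.09 mm
Layer 650–510 hPa: Δp = 140 hPa = 14000 Pa, q̄ = 0.002 kg/kg → 0.002 × 14000 / 9.8 = 2.86 mm
Layer 510–470 hPa: Δp = 40 hPa = 4000 Pa, q̄ = 0.0012 kg/kg → 0.0012 × 4000 / 9.8 = 0.49 mm
Layer 470–380 hPa: Δp = 90 hPa = 9000 Pa, q̄ = 0.00093 kg/kg → 0.00093 × 9000 / 9.8 = 0.85 mm
Layer 380–250 hPa: Δp = 130 hPa = 13000 Pa, q̄ = 0.00084 kg/kg → 0.00084 × 13000 / 9.8 = 1.11 mm
PW = 20.09 + 2.86 + 0.49 + 0.85 + 1.11 = 25.40 ≈ 25.4 mm.
Rainfall = ε × PW = 0.22 × 25.4 = 5.6 mm.

PW ≈ 25.4 mm; rainfall ≈ 5.6 mm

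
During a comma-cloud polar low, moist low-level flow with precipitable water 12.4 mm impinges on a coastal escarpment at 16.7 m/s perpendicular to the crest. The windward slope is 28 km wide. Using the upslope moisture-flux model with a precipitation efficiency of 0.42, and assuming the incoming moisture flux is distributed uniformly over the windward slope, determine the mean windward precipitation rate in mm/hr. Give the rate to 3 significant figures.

R ≈ 11.2 mm/hr

Incoming column moisture flux per unit ridge length: F = V × PW = 16.7 × 12.4 = 207.08 mm·m/s.
Spread over the 28 km slope with efficiency ε = 0.42: R = ε·F/W = 0.42 × 207.08 / 28000 m = 3.106e-03 mm/s.
R = 3.106e-03 × 3600 = 11.2 mm/hr.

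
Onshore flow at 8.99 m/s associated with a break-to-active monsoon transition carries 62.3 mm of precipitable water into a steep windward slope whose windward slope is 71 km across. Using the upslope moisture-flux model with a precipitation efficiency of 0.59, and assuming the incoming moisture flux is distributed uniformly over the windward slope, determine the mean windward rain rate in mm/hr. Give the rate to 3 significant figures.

Incoming column moisture flux per unit ridge length: F = V × PW = 8.99 × 62.3 = 560.077 mm·m/s.
Spread over the 71 km slope with efficiency ε = 0.59: R = ε·F/W = 0.59 × 560.077 / 71000 m = 4.654e-03 mm/s.
R = 4.654e-03 × 3600 = 16.8 mm/hr.

R ≈ 16.8 mm/hr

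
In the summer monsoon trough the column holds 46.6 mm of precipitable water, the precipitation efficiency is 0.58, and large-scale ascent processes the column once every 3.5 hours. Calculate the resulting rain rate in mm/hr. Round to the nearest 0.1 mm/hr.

R ≈ 7.7 mm/hr

Each overturning extracts ε × PW = 0.58 × 46.6 = 27.028 mm.
Rate = ε·PW / τ = 27.028 / 3.5 h = 7.7 mm/hr.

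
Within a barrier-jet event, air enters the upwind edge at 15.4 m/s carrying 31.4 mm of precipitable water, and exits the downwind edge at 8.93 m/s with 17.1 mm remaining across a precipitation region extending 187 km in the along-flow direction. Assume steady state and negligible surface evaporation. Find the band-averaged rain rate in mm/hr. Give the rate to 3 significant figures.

Column moisture flux per unit crosswind length is F = V × PW.
Inflow: F_in = 15.4 × 31.4 = 483.56 mm·m/s
Outflow: F_out = 8.93 × 17.1 = 152.703 mm·m/s
Steady-state rate R = (F_in − F_out)/L = (483.56 − 152.703) / 187000 m = 1.769e-03 mm/s.
R = 1.769e-03 × 3600 = 6.37 mm/hr.

R ≈ 6.37 mm/hr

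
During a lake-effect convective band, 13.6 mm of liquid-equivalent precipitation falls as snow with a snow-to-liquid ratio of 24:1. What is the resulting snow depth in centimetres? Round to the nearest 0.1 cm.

Snow depth = liquid × ratio = 13.6 mm × 24 = 326.4 mm = 32.6 cm.

snow depth ≈ 32.6 cm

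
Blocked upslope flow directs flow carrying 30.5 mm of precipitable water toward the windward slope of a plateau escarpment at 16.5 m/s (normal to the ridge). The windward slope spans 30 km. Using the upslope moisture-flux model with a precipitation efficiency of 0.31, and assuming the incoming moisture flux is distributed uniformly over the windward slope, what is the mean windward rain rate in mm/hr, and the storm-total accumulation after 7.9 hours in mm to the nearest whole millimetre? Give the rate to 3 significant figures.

R ≈ 18.7 mm/hr; total ≈ 148 mm

Incoming column moisture flux per unit ridge length: F = V × PW = 16.5 × 30.5 = 503.25 mm·m/s.
Spread over the 30 km slope with efficiency ε = 0.31: R = ε·F/W = 0.31 × 503.25 / 30000 m = 5.200e-03 mm/s.
R = 5.200e-03 × 3600 = 18.7 mm/hr.
Over 7.9 h: total = 18.7 × 7.9 = 147.73 ≈ 148 mm.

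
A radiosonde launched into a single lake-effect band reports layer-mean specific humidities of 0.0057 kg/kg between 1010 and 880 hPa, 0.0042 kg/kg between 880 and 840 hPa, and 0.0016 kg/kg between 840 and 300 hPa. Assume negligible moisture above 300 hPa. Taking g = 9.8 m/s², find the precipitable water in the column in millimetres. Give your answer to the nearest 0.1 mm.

Precipitable water is the column-integrated vapour mass per unit area: PW = (1/g) Σ q̄ Δp, with q in kg/kg and Δp in Pa (1 kg/m² of water = 1 mm).
Layer 1010–880 hPa: Δp = 130 hPa = 13000 Pa, q̄ = 0.0057 kg/kg → 0.0057 × 13000 / 9.8 = 7.56 mm
Layer 880–840 hPa: Δp = 40 hPa = 4000 Pa, q̄ = 0.0042 kg/kg → 0.0042 × 4000 / 9.8 = 1.71 mm
Layer 840–300 hPa: Δp = 540 hPa = 54000 Pa, q̄ = 0.0016 kg/kg → 0.0016 × 54000 / 9.8 = 8.82 mm
PW = 7.56 + 1.71 + 8.82 = 18.09 ≈ 18.1 mm.

PW ≈ 18.1 mm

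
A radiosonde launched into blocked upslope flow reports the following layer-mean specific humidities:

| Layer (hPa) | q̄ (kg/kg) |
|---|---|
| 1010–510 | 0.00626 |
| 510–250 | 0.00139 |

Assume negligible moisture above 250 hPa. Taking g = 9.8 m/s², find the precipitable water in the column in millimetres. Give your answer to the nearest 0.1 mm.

PW ≈ 35.6 mm

Precipitable water is the column-integrated vapour mass per unit area: PW = (1/g) Σ q̄ Δp, with q in kg/kg and Δp in Pa (1 kg/m² of water = 1 mm).
Layer 1010–510 hPa: Δp = 500 hPa = 50000 Pa, q̄ = 0.00626 kg/kg → 0.00626 × 50000 / 9.8 = 31.94 mm
Layer 510–250 hPa: Δp = 260 hPa = 26000 Pa, q̄ = 0.00139 kg/kg → 0.00139 × 26000 / 9.8 = 3.69 mm
PW = 31.94 + 3.69 = 35.63 ≈ 35.6 mm.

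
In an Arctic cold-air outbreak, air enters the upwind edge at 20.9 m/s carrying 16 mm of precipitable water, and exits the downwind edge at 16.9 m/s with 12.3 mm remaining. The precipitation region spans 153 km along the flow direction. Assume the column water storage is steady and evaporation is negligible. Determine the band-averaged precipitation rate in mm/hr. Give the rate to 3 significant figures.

R ≈ 2.98 mm/hr

Column moisture flux per unit crosswind length is F = V × PW.
Inflow: F_in = 20.9 × 16 = 334.4 mm·m/s
Outflow: F_out = 16.9 × 12.3 = 207.87 mm·m/s
Steady-state rate R = (F_in − F_out)/L = (334.4 − 207.87) / 153000 m = 8.270e-04 mm/s.
R = 8.270e-04 × 3600 = 2.98 mm/hr.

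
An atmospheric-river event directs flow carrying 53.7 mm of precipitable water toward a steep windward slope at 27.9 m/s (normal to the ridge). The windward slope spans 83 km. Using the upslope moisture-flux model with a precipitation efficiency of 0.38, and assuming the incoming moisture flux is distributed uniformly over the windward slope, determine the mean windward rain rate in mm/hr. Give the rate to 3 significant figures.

R ≈ 24.7 mm/hr

Incoming column moisture flux per unit ridge length: F = V × PW = 27.9 × 53.7 = 1498.23 mm·m/s.
Spread over the 83 km slope with efficiency ε = 0.38: R = ε·F/W = 0.38 × 1498.23 / 83000 m = 6.859e-03 mm/s.
R = 6.859e-03 × 3600 = 24.7 mm/hr.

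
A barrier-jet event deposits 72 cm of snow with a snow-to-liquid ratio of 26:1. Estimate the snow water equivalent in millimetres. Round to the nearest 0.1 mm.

SWE = snow depth / ratio = 72 cm / 26 = 2.769 cm = 27.7 mm.

SWE ≈ 27.7 mm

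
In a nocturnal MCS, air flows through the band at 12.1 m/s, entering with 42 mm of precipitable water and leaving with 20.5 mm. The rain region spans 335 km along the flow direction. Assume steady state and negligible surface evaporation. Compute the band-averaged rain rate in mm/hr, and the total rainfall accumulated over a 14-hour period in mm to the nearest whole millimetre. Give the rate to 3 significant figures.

R ≈ 2.80 mm/hr; total ≈ 39 mm

Column moisture flux per unit crosswind length is F = V × PW.
Inflow: F_in = 12.1 × 42 = 508.2 mm·m/s
Outflow: F_out = 12.1 × 20.5 = 248.05 mm·m/s
Steady-state rate R = (F_in − F_out)/L = (508.2 − 248.05) / 335000 m = 7.766e-04 mm/s.
R = 7.766e-04 × 3600 = 2.80 mm/hr.
Over 14 h: total = 2.80 × 14 = 39.2 ≈ 39 mm.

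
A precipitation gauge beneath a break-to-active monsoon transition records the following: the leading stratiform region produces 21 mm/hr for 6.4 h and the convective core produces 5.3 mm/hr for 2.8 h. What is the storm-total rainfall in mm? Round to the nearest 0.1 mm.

total ≈ 149.2 mm

Total = Σ Rᵢ Δtᵢ = 21 × 6.4 + 5.3 × 2.8
      = 134.4 + 14.84 = 149.2 mm.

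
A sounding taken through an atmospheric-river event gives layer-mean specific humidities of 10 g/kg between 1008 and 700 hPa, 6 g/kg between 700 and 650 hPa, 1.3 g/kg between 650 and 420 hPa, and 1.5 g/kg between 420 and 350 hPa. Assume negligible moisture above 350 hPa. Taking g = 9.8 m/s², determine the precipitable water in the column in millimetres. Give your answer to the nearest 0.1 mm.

PW ≈ 38.6 mm

Precipitable water is the column-integrated vapour mass per unit area: PW = (1/g) Σ q̄ Δp, with q in kg/kg and Δp in Pa (1 kg/m² of water = 1 mm).
Layer 1008–700 hPa: Δp = 308 hPa = 30800 Pa, q̄ = 0.01 kg/kg → 0.01 × 30800 / 9.8 = 31.43 mm
Layer 700–650 hPa: Δp = 50 hPa = 5000 Pa, q̄ = 0.006 kg/kg → 0.006 × 5000 / 9.8 = 3.06 mm
Layer 650–420 hPa: Δp = 230 hPa = 23000 Pa, q̄ = 0.0013 kg/kg → 0.0013 × 23000 / 9.8 = 3.05 mm
Layer 420–350 hPa: Δp = 70 hPa = 7000 Pa, q̄ = 0.0015 kg/kg → 0.0015 × 7000 / 9.8 = 1.07 mm
PW = 31.43 + 3.06 + 3.05 + 1.07 = 38.61 ≈ 38.6 mm.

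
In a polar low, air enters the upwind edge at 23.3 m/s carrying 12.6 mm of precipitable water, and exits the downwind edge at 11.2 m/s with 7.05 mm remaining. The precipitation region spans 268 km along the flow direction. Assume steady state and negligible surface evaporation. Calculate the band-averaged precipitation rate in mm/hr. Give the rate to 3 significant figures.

Column moisture flux per unit crosswind length is F = V × PW.
Inflow: F_in = 23.3 × 12.6 = 293.58 mm·m/s
Outflow: F_out = 11.2 × 7.05 = 78.96 mm·m/s
Steady-state rate R = (F_in − F_out)/L = (293.58 − 78.96) / 268000 m = 8.008e-04 mm/s.
R = 8.008e-04 × 3600 = 2.88 mm/hr.

R ≈ 2.88 mm/hr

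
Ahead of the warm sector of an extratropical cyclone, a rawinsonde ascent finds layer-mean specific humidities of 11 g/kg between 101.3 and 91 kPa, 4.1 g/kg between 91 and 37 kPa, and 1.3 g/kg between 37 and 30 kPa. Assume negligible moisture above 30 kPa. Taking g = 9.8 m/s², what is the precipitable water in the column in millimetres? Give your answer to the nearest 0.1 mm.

PW ≈ 35.1 mm

Precipitable water is the column-integrated vapour mass per unit area: PW = (1/g) Σ q̄ Δp, with q in kg/kg and Δp in Pa (1 kg/m² of water = 1 mm).
Layer 101.3–91 kPa: Δp = 103 hPa = 10300 Pa, q̄ = 0.011 kg/kg → 0.011 × 10300 / 9.8 = 11.56 mm
Layer 91–37 kPa: Δp = 540 hPa = 54000 Pa, q̄ = 0.0041 kg/kg → 0.0041 × 54000 / 9.8 = 22.59 mm
Layer 37–30 kPa: Δp = 70 hPa = 7000 Pa, q̄ = 0.0013 kg/kg → 0.0013 × 7000 / 9.8 = 0.93 mm
PW = 11.56 + 22.59 + 0.93 = 35.08 ≈ 35.1 mm.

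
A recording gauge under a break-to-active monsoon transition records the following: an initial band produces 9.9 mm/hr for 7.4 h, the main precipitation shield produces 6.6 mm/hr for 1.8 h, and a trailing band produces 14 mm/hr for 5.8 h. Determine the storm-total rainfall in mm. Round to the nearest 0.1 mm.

total ≈ 166.3 mm

Total = Σ Rᵢ Δtᵢ = 9.9 × 7.4 + 6.6 × 1.8 + 14 × 5.8
      = 73.26 + 11.88 + 81.2 = 166.3 mm.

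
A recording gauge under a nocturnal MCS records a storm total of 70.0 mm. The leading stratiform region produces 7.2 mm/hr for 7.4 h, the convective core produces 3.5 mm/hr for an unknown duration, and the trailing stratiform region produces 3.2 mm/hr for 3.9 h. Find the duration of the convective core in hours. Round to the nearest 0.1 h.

Known phases: 7.2 × 7.4 + 3.2 × 3.9 = 53.28 + 12.48 = 65.76 mm.
Remaining depth = 70.0 − 65.76 = 4.24 mm.
Duration = 4.24 / 3.5 = 1.2 h.

duration ≈ 1.2 h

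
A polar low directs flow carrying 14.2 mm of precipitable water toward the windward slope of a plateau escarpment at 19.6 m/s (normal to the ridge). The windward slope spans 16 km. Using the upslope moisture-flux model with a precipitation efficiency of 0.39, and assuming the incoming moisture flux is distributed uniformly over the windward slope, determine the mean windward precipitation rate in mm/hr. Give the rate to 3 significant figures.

R ≈ 24.4 mm/hr

Incoming column moisture flux per unit ridge length: F = V × PW = 19.6 × 14.2 = 278.32 mm·m/s.
Spread over the 16 km slope with efficiency ε = 0.39: R = ε·F/W = 0.39 × 278.32 / 16000 m = 6.784e-03 mm/s.
R = 6.784e-03 × 3600 = 24.4 mm/hr.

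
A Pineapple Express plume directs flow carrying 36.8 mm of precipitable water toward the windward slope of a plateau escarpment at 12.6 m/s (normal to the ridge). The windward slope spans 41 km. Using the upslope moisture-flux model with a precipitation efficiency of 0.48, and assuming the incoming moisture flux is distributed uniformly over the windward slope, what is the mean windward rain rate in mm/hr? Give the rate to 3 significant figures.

Incoming column moisture flux per unit ridge length: F = V × PW = 12.6 × 36.8 = 463.68 mm·m/s.
Spread over the 41 km slope with efficiency ε = 0.48: R = ε·F/W = 0.48 × 463.68 / 41000 m = 5.428e-03 mm/s.
R = 5.428e-03 × 3600 = 19.5 mm/hr.

R ≈ 19.5 mm/hr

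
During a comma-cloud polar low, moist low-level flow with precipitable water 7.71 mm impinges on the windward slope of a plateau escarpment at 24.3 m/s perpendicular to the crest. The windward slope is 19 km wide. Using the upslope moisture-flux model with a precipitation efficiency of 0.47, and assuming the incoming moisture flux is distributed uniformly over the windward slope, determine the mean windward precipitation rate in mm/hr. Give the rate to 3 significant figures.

R ≈ 16.7 mm/hr

Incoming column moisture flux per unit ridge length: F = V × PW = 24.3 × 7.71 = 187.353 mm·m/s.
Spread over the 19 km slope with efficiency ε = 0.47: R = ε·F/W = 0.47 × 187.353 / 19000 m = 4.635e-03 mm/s.
R = 4.635e-03 × 3600 = 16.7 mm/hr.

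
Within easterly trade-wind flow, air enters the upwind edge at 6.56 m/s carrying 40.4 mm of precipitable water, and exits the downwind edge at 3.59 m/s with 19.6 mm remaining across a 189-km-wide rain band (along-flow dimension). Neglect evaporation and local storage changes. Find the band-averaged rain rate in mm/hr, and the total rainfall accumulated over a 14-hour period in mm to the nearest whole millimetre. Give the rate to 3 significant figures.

Column moisture flux per unit crosswind length is F = V × PW.
Inflow: F_in = 6.56 × 40.4 = 265.024 mm·m/s
Outflow: F_out = 3.59 × 19.6 = 70.364 mm·m/s
Steady-state rate R = (F_in − F_out)/L = (265.024 − 70.364) / 189000 m = 1.030e-03 mm/s.
R = 1.030e-03 × 3600 = 3.71 mm/hr.
Over 14 h: total = 3.71 × 14 = 51.94 ≈ 52 mm.

R ≈ 3.71 mm/hr; total ≈ 52 mm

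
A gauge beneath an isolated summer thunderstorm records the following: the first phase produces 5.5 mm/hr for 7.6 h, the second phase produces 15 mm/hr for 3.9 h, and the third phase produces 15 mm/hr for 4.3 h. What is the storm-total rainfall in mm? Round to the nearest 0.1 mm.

Total = Σ Rᵢ Δtᵢ = 5.5 × 7.6 + 15 × 3.9 + 15 × 4.3
      = 41.8 + 58.5 + 64.5 = 164.8 mm.

total ≈ 164.8 mm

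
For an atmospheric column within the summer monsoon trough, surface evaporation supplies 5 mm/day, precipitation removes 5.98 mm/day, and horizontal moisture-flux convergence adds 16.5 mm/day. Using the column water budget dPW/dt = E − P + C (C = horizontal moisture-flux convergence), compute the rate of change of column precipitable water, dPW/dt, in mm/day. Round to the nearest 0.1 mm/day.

dPW/dt ≈ 15.5 mm/day

dPW/dt = E − P + C = 5 − 5.98 + (16.5) = 15.5 mm/day.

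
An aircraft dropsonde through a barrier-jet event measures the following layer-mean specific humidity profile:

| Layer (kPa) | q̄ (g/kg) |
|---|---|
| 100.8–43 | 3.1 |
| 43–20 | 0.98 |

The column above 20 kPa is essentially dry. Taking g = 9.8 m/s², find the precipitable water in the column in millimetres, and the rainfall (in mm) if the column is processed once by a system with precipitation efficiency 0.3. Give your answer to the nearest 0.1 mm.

PW ≈ 20.6 mm; rainfall ≈ 6.2 mm

Precipitable water is the column-integrated vapour mass per unit area: PW = (1/g) Σ q̄ Δp, with q in kg/kg and Δp in Pa (1 kg/m² of water = 1 mm).
Layer 100.8–43 kPa: Δp = 578 hPa = 57800 Pa, q̄ = 0.0031 kg/kg → 0.0031 × 57800 / 9.8 = 18.28 mm
Layer 43–20 kPa: Δp = 230 hPa = 23000 Pa, q̄ = 0.00098 kg/kg → 0.00098 × 23000 / 9.8 = 2.30 mm
PW = 18.28 + 2.30 = 20.58 ≈ 20.6 mm.
Rainfall = ε × PW = 0.3 × 20.6 = 6.2 mm.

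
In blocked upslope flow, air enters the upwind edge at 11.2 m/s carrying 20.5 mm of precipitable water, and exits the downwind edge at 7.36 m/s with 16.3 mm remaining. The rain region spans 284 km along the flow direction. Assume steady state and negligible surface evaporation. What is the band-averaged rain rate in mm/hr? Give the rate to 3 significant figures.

R ≈ 1.39 mm/hr

Column moisture flux per unit crosswind length is F = V × PW.
Inflow: F_in = 11.2 × 20.5 = 229.6 mm·m/s
Outflow: F_out = 7.36 × 16.3 = 119.968 mm·m/s
Steady-state rate R = (F_in − F_out)/L = (229.6 − 119.968) / 284000 m = 3.860e-04 mm/s.
R = 3.860e-04 × 3600 = 1.39 mm/hr.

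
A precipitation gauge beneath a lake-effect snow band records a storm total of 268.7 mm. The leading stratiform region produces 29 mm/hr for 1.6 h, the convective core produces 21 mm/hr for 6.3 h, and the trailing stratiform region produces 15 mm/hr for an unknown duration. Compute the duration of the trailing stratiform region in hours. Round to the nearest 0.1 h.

duration ≈ 6.0 h

Known phases: 29 × 1.6 + 21 × 6.3 = 46.4 + 132.3 = 178.7 mm.
Remaining depth = 268.7 − 178.7 = 90 mm.
Duration = 90 / 15 = 6.0 h.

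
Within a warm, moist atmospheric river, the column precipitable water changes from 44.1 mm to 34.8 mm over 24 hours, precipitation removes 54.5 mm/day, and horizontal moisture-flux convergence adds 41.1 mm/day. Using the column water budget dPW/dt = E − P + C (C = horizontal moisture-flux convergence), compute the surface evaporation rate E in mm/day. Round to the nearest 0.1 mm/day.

E ≈ 4.1 mm/day

dPW/dt = (34.8 − 44.1) mm / (24/24 day) = -9.300 mm/day.
E = dPW/dt + P − C = (-9.300) + 54.5 − (41.1) = 4.1 mm/day.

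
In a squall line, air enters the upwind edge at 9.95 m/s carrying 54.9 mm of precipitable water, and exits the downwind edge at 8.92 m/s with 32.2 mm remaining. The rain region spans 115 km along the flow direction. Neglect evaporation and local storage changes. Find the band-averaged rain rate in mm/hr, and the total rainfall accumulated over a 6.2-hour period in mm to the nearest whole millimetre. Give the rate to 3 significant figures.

Column moisture flux per unit crosswind length is F = V × PW.
Inflow: F_in = 9.95 × 54.9 = 546.255 mm·m/s
Outflow: F_out = 8.92 × 32.2 = 287.224 mm·m/s
Steady-state rate R = (F_in − F_out)/L = (546.255 − 287.224) / 115000 m = 2.252e-03 mm/s.
R = 2.252e-03 × 3600 = 8.11 mm/hr.
Over 6.2 h: total = 8.11 × 6.2 = 50.282 ≈ 50 mm.

R ≈ 8.11 mm/hr; total ≈ 50 mm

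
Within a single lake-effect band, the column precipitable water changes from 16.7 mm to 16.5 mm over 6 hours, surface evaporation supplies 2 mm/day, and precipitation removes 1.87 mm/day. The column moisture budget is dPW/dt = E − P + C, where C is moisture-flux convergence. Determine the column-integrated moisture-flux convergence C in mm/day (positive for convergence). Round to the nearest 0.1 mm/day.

dPW/dt = (16.5 − 16.7) mm / (6/24 day) = -0.800 mm/day.
C = dPW/dt − E + P = (-0.800) − 2 + 1.87 = -0.9 mm/day.

C ≈ -0.9 mm/day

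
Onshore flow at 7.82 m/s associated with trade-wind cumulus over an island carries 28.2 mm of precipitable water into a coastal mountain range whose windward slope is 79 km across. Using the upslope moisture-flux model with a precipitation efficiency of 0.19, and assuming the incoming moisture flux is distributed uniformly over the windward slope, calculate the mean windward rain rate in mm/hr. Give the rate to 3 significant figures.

R ≈ 1.91 mm/hr

Incoming column moisture flux per unit ridge length: F = V × PW = 7.82 × 28.2 = 220.524 mm·m/s.
Spread over the 79 km slope with efficiency ε = 0.19: R = ε·F/W = 0.19 × 220.524 / 79000 m = 5.304e-04 mm/s.
R = 5.304e-04 × 3600 = 1.91 mm/hr.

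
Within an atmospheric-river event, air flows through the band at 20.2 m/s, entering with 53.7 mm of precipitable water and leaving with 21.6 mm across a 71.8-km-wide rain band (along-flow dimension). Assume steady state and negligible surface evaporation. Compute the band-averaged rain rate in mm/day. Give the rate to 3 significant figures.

Column moisture flux per unit crosswind length is F = V × PW.
Inflow: F_in = 20.2 × 53.7 = 1084.74 mm·m/s
Outflow: F_out = 20.2 × 21.6 = 436.32 mm·m/s
Steady-state rate R = (F_in − F_out)/L = (1084.74 − 436.32) / 71800 m = 9.031e-03 mm/s.
R = 9.031e-03 × 3600 × 24 = 780 mm/day.

R ≈ 780 mm/day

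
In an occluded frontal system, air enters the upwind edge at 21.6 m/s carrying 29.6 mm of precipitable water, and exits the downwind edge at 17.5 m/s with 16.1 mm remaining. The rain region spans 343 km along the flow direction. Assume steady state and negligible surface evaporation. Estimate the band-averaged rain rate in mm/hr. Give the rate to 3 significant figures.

R ≈ 3.75 mm/hr

Column moisture flux per unit crosswind length is F = V × PW.
Inflow: F_in = 21.6 × 29.6 = 639.36 mm·m/s
Outflow: F_out = 17.5 × 16.1 = 281.75 mm·m/s
Steady-state rate R = (F_in − F_out)/L = (639.36 − 281.75) / 343000 m = 1.043e-03 mm/s.
R = 1.043e-03 × 3600 = 3.75 mm/hr.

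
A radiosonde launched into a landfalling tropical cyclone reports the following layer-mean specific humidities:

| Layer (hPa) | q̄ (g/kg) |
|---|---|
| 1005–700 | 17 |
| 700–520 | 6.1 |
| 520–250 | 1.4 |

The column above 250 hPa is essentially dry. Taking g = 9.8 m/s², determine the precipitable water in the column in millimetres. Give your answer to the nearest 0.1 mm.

Precipitable water is the column-integrated vapour mass per unit area: PW = (1/g) Σ q̄ Δp, with q in kg/kg and Δp in Pa (1 kg/m² of water = 1 mm).
Layer 1005–700 hPa: Δp = 305 hPa = 30500 Pa, q̄ = 0.017 kg/kg → 0.017 × 30500 / 9.8 = 52.91 mm
Layer 700–520 hPa: Δp = 180 hPa = 18000 Pa, q̄ = 0.0061 kg/kg → 0.0061 × 18000 / 9.8 = 11.20 mm
Layer 520–250 hPa: Δp = 270 hPa = 27000 Pa, q̄ = 0.0014 kg/kg → 0.0014 × 27000 / 9.8 = 3.86 mm
PW = 52.91 + 11.20 + 3.86 = 67.97 ≈ 68.0 mm.

PW ≈ 68.0 mm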